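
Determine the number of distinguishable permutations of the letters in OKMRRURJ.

6720

OKMRRURJ has 8 letters with R appearing 3 times.
Dividing 8! = 40320 by 3! = 6 for the repeated letters gives 6720.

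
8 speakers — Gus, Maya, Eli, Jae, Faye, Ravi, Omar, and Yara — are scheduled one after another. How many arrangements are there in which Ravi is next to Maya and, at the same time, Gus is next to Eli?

Treat {Ravi,Maya} as one block (2 orders) and {Gus,Eli} as another (2 orders).
That leaves 6 units to arrange: 2 × 2 × 6! = 4 × 720 = 2880.

2880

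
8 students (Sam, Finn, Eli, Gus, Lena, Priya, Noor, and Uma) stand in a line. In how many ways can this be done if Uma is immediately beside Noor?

10080

Glue Uma and Noor into one block (2 internal orders), leaving 7 units to arrange in a row.
That gives 2 × 7! = 2 × 5040 = 10080.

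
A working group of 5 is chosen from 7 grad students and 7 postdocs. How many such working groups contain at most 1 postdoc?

266

Split by how many postdocs are chosen (0 through 1).
Sum: C(7,0)·C(7,5) + C(7,1)·C(7,4) = 21 + 245 = 266.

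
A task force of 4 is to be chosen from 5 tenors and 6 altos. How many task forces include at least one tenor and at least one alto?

310

Unrestricted: C(11,4) = 330 ways to pick any 4 of the 11.
Subtract selections that omit an entire group: no tenors → C(6,4) = 15; no altos → C(5,4) = 5.
Both groups omitted at once is impossible, so 330 − 20 = 310.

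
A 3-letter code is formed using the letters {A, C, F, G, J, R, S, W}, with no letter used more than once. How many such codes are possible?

This is a permutation of 3 out of 8: P(8,3) = 8!/5!.
8 × 7 × 6 = 336.

336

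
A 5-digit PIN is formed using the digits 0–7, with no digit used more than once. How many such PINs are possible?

With no repetition, fill the 5 digits in order: 8 choices, then 7, down to 4.
That product is 8 × 7 × 6 × 5 × 4 = 6720.

6720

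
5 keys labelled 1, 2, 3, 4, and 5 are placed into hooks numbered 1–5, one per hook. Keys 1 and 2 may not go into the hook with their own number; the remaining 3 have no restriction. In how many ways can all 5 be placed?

Let Aᵢ (for i ∈ {1, 2}) be the placements that put key i in its forbidden hook. Any j of these fix j positions, leaving (5−j)! ways to fill the rest, and there are C(2,j) ways to pick which j.
By inclusion–exclusion, the number of valid placements is Σ_{j=0}^{2} (−1)^j C(2,j)·(5−j)!.
Computing: 120 − 48 + 6 = 78.

78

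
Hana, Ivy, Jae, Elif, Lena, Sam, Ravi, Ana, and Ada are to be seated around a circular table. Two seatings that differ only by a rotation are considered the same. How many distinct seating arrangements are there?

Seat Hana anywhere (absorbing the rotational symmetry), then permute the other 8: (8)! = 40320.

40320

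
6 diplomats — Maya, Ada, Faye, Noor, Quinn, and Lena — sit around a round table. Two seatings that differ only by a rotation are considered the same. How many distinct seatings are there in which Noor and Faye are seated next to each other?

Glue Noor and Faye into a block (2 internal orders). Seating 5 units around a circle gives (4)! arrangements.
So 2 × (4)! = 2 × 24 = 48.

48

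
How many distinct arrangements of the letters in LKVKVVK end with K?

With the last slot taken by K, it remains to arrange the other 6 letters (LVKVVK).
Those 6 letters have K appearing twice and V appearing 3 times, giving (6)!/(3!·2!) = 60.

60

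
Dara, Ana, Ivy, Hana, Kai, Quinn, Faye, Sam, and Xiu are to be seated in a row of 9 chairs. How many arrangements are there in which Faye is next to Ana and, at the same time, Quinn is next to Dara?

Treat {Faye,Ana} as one block (2 orders) and {Quinn,Dara} as another (2 orders).
That leaves 7 units to arrange: 2 × 2 × 7! = 4 × 5040 = 20160.

20160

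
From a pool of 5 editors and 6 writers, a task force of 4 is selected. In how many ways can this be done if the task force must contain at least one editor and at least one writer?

Unrestricted: C(11,4) = 330 ways to pick any 4 of the 11.
Subtract selections that omit an entire group: no editors → C(6,4) = 15; no writers → C(5,4) = 5.
Both groups omitted at once is impossible, so 330 − 20 = 310.

310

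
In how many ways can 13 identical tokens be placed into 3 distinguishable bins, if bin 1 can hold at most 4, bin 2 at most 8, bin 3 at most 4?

10

Ignoring the caps, the number of non-negative solutions to x_1+…+x_3 = 13 is C(15,2) = 105.
Subtract solutions that violate a single cap (substitute x_i' = x_i − (cap_i+1)): x_1 ≥ 5 gives C(10,2) = 45; x_2 ≥ 9 gives C(6,2) = 15; x_3 ≥ 5 gives C(10,2) = 45. Together 105.
Add back pairs where two caps are both exceeded: 0 + 10 + 0 = 10.
By inclusion–exclusion the count is 105 − 105 + 10 = 10.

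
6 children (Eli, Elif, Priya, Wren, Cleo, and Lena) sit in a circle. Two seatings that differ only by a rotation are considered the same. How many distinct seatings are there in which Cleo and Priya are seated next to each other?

48

Treat {Cleo, Priya} as one unit (2 internal orders) and seat the resulting 5 units around the table: (4)! circular arrangements.
So 2 × (4)! = 2 × 24 = 48.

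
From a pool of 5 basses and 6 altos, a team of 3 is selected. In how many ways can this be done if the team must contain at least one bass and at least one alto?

135

Total 3-person selections from all 11: C(11,3) = 165.
Selections missing a whole group: no basses → C(6,3) = 20; no altos → C(5,3) = 10.
Both groups omitted at once is impossible, so 165 − 30 = 135.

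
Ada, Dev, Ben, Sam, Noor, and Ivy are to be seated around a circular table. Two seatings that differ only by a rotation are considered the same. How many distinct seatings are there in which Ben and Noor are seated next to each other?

Glue Ben and Noor into a block (2 internal orders). Seating 5 units around a circle gives (4)! arrangements.
So 2 × (4)! = 2 × 24 = 48.

48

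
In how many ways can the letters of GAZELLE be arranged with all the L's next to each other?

360

Treat the 2 copies of L as a single block. The multiset to arrange is then {LL, A, E, E, G, Z}, 6 items in all.
That gives (6)!/(2!) = 360 arrangements.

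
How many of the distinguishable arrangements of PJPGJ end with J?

12

Fix J in the last position and arrange the remaining 4 letters.
Those 4 letters have P appearing twice, giving (4)!/(2!) = 12.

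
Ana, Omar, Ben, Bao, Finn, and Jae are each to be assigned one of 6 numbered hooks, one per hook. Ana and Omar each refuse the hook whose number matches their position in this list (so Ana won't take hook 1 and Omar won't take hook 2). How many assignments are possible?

504

Let Aᵢ (for i ∈ {1, 2}) be the placements that put person i in their forbidden hook. Any j of these fix j positions, leaving (6−j)! ways to fill the rest, and there are C(2,j) ways to pick which j.
By inclusion–exclusion, the number of valid placements is Σ_{j=0}^{2} (−1)^j C(2,j)·(6−j)!.
Computing: 720 − 240 + 24 = 504.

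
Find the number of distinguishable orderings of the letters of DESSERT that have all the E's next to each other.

360

Treat the 2 copies of E as a single block. The multiset to arrange is then {EE, D, R, S, S, T}, 6 items in all.
That gives (6)!/(2!) = 360 arrangements.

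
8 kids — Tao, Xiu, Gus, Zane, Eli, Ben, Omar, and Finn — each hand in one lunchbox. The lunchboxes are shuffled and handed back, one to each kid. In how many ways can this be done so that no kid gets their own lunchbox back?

This is the derangement count D_8: permutations of 8 items with no fixed point.
By inclusion–exclusion this is Σ_{j=0}^{8} (−1)^j C(8,j)·(8−j)!.
Computing: 40320 − 40320 + 20160 − 6720 + 1680 − 336 + 56 − 8 + 1 = 14833.

14833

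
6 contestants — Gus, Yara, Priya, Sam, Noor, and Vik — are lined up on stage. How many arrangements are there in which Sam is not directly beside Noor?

480

Of the 6! = 720 arrangements, those with Sam and Noor adjacent number 2 × 5! = 240 (treat the pair as a block with 2 internal orders).
So 720 − 240 = 480 arrangements keep them apart.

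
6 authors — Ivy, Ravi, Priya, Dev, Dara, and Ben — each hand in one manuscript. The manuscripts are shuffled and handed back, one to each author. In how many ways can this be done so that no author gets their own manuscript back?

Count assignments avoiding every fixed point. For any j of the 6 authors fixed to their own manuscript, the other 6−j can be arranged in (6−j)! ways.
By inclusion–exclusion this is Σ_{j=0}^{6} (−1)^j C(6,j)·(6−j)!.
Computing: 720 − 720 + 360 − 120 + 30 − 6 + 1 = 265.

265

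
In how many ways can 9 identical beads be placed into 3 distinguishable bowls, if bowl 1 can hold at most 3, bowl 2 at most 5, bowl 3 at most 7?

Without the upper bounds there are C(11,2) = 55 ways to split 9 among 3 bowls.
Subtract solutions that violate a single cap (substitute x_i' = x_i − (cap_i+1)): x_1 ≥ 4 gives C(7,2) = 21; x_2 ≥ 6 gives C(5,2) = 10; x_3 ≥ 8 gives C(3,2) = 3. Together 34.
No two caps can be exceeded simultaneously, so the pair terms are all 0.
By inclusion–exclusion the count is 55 − 34 + 0 = 21.

21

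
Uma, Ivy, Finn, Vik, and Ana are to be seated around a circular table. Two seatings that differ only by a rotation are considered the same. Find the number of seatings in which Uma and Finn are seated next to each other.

12

Glue Uma and Finn into a block (2 internal orders). Seating 4 units around a circle gives (3)! arrangements.
So 2 × (3)! = 2 × 6 = 12.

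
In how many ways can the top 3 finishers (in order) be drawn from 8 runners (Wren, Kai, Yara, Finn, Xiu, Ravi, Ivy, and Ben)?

This is an ordered selection of 3 from 8: P(8,3).
That gives 8 × 7 × 6 = 336.

336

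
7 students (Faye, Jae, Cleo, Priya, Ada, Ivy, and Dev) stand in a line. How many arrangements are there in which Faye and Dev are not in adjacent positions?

3600

There are 7! = 5040 arrangements in all. If Faye and Dev are adjacent, merging them into one block gives 2·(6)! = 1440 arrangements.
So 5040 − 1440 = 3600 arrangements keep them apart.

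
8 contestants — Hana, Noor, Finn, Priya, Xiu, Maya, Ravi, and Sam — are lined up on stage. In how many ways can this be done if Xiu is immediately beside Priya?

Treat {Xiu, Priya} as a single unit. There are 7 units to order, and the pair itself can be ordered 2 ways.
That gives 2 × 7! = 2 × 5040 = 10080.

10080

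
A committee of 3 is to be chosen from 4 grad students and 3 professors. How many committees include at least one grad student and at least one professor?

Unrestricted: C(7,3) = 35 ways to pick any 3 of the 7.
Subtract selections that omit an entire group: no grad students → C(3,3) = 1; no professors → C(4,3) = 4.
Both groups omitted at once is impossible, so 35 − 5 = 30.

30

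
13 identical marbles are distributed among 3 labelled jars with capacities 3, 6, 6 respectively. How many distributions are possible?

Without the upper bounds there are C(15,2) = 105 ways to split 13 among 3 jars.
Subtract solutions that violate a single cap (substitute x_i' = x_i − (cap_i+1)): x_1 ≥ 4 gives C(11,2) = 55; x_2 ≥ 7 gives C(8,2) = 28; x_3 ≥ 7 gives C(8,2) = 28. Together 111.
Add back pairs where two caps are both exceeded: 6 + 6 + 0 = 12.
By inclusion–exclusion the count is 105 − 111 + 12 = 6.

6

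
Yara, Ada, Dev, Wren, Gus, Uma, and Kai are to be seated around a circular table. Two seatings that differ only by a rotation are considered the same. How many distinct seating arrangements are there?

Seat Yara anywhere (absorbing the rotational symmetry), then permute the other 6: (6)! = 720.

720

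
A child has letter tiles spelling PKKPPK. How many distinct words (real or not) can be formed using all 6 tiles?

The 6 letters of PKKPPK have repeats: K appearing 3 times and P appearing 3 times.
The number of distinct arrangements is 6!/(3!·3!) = 720/36 = 20.

20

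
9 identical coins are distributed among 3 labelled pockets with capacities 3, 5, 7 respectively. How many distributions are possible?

Ignoring the caps, the number of non-negative solutions to x_1+…+x_3 = 9 is C(11,2) = 55.
Subtract solutions that violate a single cap (substitute x_i' = x_i − (cap_i+1)): x_1 ≥ 4 gives C(7,2) = 21; x_2 ≥ 6 gives C(5,2) = 10; x_3 ≥ 8 gives C(3,2) = 3. Together 34.
No two caps can be exceeded simultaneously, so the pair terms are all 0.
By inclusion–exclusion the count is 55 − 34 + 0 = 21.

21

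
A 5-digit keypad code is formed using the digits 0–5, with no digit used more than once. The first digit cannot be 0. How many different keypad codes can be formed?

The first digit has 6−1 = 5 choices (anything except 0).
The remaining 4 digits are filled from the other 5 symbols without repetition: 5 × 4 × 3 × 2 = 120.
Total: 5 × 120 = 600.

600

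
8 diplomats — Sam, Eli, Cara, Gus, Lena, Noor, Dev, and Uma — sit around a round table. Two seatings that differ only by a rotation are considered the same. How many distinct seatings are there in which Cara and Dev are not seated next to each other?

3600

All circular seatings of 8 people number (7)! = 5040.
Seatings with Cara beside Dev: treat them as a block with 2 internal orders, giving 2 × (6)! = 1440.
Subtracting, 5040 − 1440 = 3600.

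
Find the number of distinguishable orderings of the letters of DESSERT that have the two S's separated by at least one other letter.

Total arrangements of DESSERT: 7!/(2!·2!) = 1260.
If the two S's are adjacent, glue them into one block, leaving 6 items to arrange: (6)!/(2!) = 360 ways.
Hence 1260 − 360 = 900.

900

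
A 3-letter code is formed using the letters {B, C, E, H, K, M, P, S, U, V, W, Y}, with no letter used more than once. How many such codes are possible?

1320

This is a permutation of 3 out of 12: P(12,3) = 12!/9!.
12 × 11 × 10 = 1320.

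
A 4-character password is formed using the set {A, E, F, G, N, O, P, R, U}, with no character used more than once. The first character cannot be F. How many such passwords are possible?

2688

The first character has 9−1 = 8 choices (anything except F).
The remaining 3 characters are filled from the other 8 symbols without repetition: 8 × 7 × 6 = 336.
Total: 8 × 336 = 2688.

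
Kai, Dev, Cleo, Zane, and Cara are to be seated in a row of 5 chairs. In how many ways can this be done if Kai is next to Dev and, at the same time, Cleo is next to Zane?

Treat {Kai,Dev} as one block (2 orders) and {Cleo,Zane} as another (2 orders).
That leaves 3 units to arrange: 2 × 2 × 3! = 4 × 6 = 24.

24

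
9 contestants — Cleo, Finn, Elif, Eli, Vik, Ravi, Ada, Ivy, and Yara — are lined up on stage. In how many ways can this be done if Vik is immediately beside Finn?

80640

Place the 7 others and the Vik-Finn pair as 8 objects in a line; the pair has 2 internal arrangements.
That gives 2 × 8! = 2 × 40320 = 80640.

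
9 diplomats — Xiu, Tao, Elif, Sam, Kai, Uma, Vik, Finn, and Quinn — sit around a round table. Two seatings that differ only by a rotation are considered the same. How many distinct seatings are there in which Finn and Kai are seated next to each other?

10080

Treat {Finn, Kai} as one unit (2 internal orders) and seat the resulting 8 units around the table: (7)! circular arrangements.
So 2 × (7)! = 2 × 5040 = 10080.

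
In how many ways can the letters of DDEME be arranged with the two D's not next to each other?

18

Total arrangements of DDEME: 5!/(2!·2!) = 30.
If the two D's are adjacent, glue them into one block, leaving 4 items to arrange: (4)!/(2!) = 12 ways.
Subtracting, 30 − 12 = 18 arrangements keep the D's apart.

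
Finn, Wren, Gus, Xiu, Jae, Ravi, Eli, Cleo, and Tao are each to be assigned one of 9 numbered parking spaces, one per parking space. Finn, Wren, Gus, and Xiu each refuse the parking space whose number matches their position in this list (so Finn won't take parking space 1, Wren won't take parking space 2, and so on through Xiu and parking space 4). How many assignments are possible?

Let Aᵢ (for 1 ≤ i ≤ 4) be the placements that put person i in their forbidden parking space. Any j of these fix j positions, leaving (9−j)! ways to fill the rest, and there are C(4,j) ways to pick which j.
By inclusion–exclusion, the number of valid placements is Σ_{j=0}^{4} (−1)^j C(4,j)·(9−j)!.
Computing: 362880 − 161280 + 30240 − 2880 + 120 = 229080.

229080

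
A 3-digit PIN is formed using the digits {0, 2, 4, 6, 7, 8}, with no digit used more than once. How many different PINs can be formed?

120

Choose and order 3 of the 6 symbols: the first digit has 6 options, the next 5, then 4.
6 × 5 × 4 = 120.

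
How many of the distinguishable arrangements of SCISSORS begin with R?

210

With the first slot taken by R, it remains to arrange the other 7 letters (SCISSOS).
Those 7 letters have S appearing 4 times, giving (7)!/(4!) = 210.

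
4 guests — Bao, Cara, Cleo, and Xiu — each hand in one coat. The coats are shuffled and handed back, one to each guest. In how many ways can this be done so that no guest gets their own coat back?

9

Let Aᵢ be the assignments in which guest i gets their own coat. We want the size of the complement of A₁∪…∪A_4.
By inclusion–exclusion this is Σ_{j=0}^{4} (−1)^j C(4,j)·(4−j)!.
Computing: 24 − 24 + 12 − 4 + 1 = 9.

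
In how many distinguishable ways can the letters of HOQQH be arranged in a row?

HOQQH has 5 letters with H appearing twice and Q appearing twice.
The number of distinct arrangements is 5!/(2!·2!) = 120/4 = 30.

30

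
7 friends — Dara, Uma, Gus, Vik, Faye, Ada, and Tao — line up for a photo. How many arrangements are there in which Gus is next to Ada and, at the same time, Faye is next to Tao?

Treat {Gus,Ada} as one block (2 orders) and {Faye,Tao} as another (2 orders).
That leaves 5 units to arrange: 2 × 2 × 5! = 4 × 120 = 480.

480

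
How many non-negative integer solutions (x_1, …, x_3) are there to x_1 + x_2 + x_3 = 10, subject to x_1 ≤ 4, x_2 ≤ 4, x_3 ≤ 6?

15

Without the upper bounds there are C(12,2) = 66 ways to split 10 among 3 variables.
Subtract solutions that violate a single cap (substitute x_i' = x_i − (cap_i+1)): x_1 ≥ 5 gives C(7,2) = 21; x_2 ≥ 5 gives C(7,2) = 21; x_3 ≥ 7 gives C(5,2) = 10. Together 52.
Add back pairs where two caps are both exceeded: 1 + 0 + 0 = 1.
By inclusion–exclusion the count is 66 − 52 + 1 = 15.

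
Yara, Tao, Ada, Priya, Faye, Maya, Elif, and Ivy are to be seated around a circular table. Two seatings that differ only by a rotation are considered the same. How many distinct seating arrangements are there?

Around a circle, 8 distinct people have 8!/8 = (7)! = 5040 rotationally distinct seatings.

5040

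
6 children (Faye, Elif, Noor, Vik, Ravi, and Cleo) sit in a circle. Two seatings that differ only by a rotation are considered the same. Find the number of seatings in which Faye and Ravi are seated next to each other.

48

Glue Faye and Ravi into a block (2 internal orders). Seating 5 units around a circle gives (4)! arrangements.
So 2 × (4)! = 2 × 24 = 48.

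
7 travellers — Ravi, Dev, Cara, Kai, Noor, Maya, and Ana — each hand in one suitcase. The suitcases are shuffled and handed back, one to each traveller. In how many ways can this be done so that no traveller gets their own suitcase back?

Count assignments avoiding every fixed point. For any j of the 7 travellers fixed to their own suitcase, the other 7−j can be arranged in (7−j)! ways.
By inclusion–exclusion this is Σ_{j=0}^{7} (−1)^j C(7,j)·(7−j)!.
Computing: 5040 − 5040 + 2520 − 840 + 210 − 42 + 7 − 1 = 1854.

1854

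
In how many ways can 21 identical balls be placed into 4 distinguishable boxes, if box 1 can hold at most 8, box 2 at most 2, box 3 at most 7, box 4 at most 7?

19

Without the upper bounds there are C(24,3) = 2024 ways to split 21 among 4 boxes.
Subtract solutions that violate a single cap (substitute x_i' = x_i − (cap_i+1)): x_1 ≥ 9 gives C(15,3) = 455; x_2 ≥ 3 gives C(21,3) = 1330; x_3 ≥ 8 gives C(16,3) = 560; x_4 ≥ 8 gives C(16,3) = 560. Together 2905.
Add back pairs where two caps are both exceeded: 220 + 35 + 35 + 286 + 286 + 56 = 918.
Subtract triples: 4 + 4 + 0 + 10 = 18.
By inclusion–exclusion the count is 2024 − 2905 + 918 − 18 = 19.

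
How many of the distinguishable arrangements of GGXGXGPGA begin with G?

Fix G in the first position and arrange the remaining 8 letters.
Those 8 letters have G appearing 4 times and X appearing twice, giving (8)!/(4!·2!) = 840.

840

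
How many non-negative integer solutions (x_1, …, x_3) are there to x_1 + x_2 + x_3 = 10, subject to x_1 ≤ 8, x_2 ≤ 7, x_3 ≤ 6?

47

By stars and bars, unrestricted non-negative solutions to x_1+…+x_3 = 10 number C(10+2,2) = 66.
Subtract solutions that violate a single cap (substitute x_i' = x_i − (cap_i+1)): x_1 ≥ 9 gives C(3,2) = 3; x_2 ≥ 8 gives C(4,2) = 6; x_3 ≥ 7 gives C(5,2) = 10. Together 19.
No two caps can be exceeded simultaneously, so the pair terms are all 0.
By inclusion–exclusion the count is 66 − 19 + 0 = 47.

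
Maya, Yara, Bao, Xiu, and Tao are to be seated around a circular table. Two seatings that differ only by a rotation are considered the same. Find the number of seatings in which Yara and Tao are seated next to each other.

12

Glue Yara and Tao into a block (2 internal orders). Seating 4 units around a circle gives (3)! arrangements.
So 2 × (3)! = 2 × 6 = 12.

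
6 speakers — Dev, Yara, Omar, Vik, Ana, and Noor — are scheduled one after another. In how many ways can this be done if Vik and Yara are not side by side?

Of the 6! = 720 arrangements, those with Vik and Yara adjacent number 2 × 5! = 240 (treat the pair as a block with 2 internal orders).
So 720 − 240 = 480 arrangements keep them apart.

480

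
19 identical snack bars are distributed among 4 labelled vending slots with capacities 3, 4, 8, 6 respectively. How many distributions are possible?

By stars and bars, unrestricted non-negative solutions to x_1+…+x_4 = 19 number C(19+3,3) = 1540.
Subtract solutions that violate a single cap (substitute x_i' = x_i − (cap_i+1)): x_1 ≥ 4 gives C(18,3) = 816; x_2 ≥ 5 gives C(17,3) = 680; x_3 ≥ 9 gives C(13,3) = 286; x_4 ≥ 7 gives C(15,3) = 455. Together 2237.
Add back pairs where two caps are both exceeded: 286 + 84 + 165 + 56 + 120 + 20 = 731.
Subtract triples: 4 + 20 + 0 + 0 = 24.
By inclusion–exclusion the count is 1540 − 2237 + 731 − 24 = 10.

10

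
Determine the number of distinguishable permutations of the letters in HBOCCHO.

630

The 7 letters of HBOCCHO have repeats: C appearing twice, H appearing twice, and O appearing twice.
Dividing 7! = 5040 by 2!·2!·2! = 8 for the repeated letters gives 630.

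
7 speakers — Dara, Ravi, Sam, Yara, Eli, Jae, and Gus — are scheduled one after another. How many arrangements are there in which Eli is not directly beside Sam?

3600

Of the 7! = 5040 arrangements, those with Eli and Sam adjacent number 2 × 6! = 1440 (treat the pair as a block with 2 internal orders).
Complementary counting: 5040 − 1440 = 3600.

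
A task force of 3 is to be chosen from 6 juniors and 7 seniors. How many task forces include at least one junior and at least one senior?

Unrestricted: C(13,3) = 286 ways to pick any 3 of the 13.
Selections missing a whole group: no juniors → C(7,3) = 35; no seniors → C(6,3) = 20.
Both groups omitted at once is impossible, so 286 − 55 = 231.

231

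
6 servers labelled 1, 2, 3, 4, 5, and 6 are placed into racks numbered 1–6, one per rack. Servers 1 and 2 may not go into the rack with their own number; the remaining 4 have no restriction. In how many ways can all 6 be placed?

504

Let Aᵢ (for i ∈ {1, 2}) be the placements that put server i in its forbidden rack. Any j of these fix j positions, leaving (6−j)! ways to fill the rest, and there are C(2,j) ways to pick which j.
By inclusion–exclusion, the number of valid placements is Σ_{j=0}^{2} (−1)^j C(2,j)·(6−j)!.
Computing: 720 − 240 + 24 = 504.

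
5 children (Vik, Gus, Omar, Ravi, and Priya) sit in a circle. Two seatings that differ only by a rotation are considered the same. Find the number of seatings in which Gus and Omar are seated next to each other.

12

Glue Gus and Omar into a block (2 internal orders). Seating 4 units around a circle gives (3)! arrangements.
So 2 × (3)! = 2 × 6 = 12.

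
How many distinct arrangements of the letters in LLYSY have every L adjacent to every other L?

Treat the 2 copies of L as a single block. The multiset to arrange is then {LL, S, Y, Y}, 4 items in all.
That gives (4)!/(2!) = 12 arrangements.

12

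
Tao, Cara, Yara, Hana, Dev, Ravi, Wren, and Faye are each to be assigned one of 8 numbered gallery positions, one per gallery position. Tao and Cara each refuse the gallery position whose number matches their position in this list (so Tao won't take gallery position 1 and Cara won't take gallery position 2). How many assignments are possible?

Let Aᵢ (for i ∈ {1, 2}) be the placements that put person i in their forbidden gallery position. Any j of these fix j positions, leaving (8−j)! ways to fill the rest, and there are C(2,j) ways to pick which j.
By inclusion–exclusion, the number of valid placements is Σ_{j=0}^{2} (−1)^j C(2,j)·(8−j)!.
Computing: 40320 − 10080 + 720 = 30960.

30960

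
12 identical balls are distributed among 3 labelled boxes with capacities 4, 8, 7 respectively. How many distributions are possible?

Without the upper bounds there are C(14,2) = 91 ways to split 12 among 3 boxes.
Subtract solutions that violate a single cap (substitute x_i' = x_i − (cap_i+1)): x_1 ≥ 5 gives C(9,2) = 36; x_2 ≥ 9 gives C(5,2) = 10; x_3 ≥ 8 gives C(6,2) = 15. Together 61.
No two caps can be exceeded simultaneously, so the pair terms are all 0.
By inclusion–exclusion the count is 91 − 61 + 0 = 30.

30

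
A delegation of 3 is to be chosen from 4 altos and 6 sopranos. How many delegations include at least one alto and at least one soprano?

Total 3-person selections from all 10: C(10,3) = 120.
Selections missing a whole group: no altos → C(6,3) = 20; no sopranos → C(4,3) = 4.
Both groups omitted at once is impossible, so 120 − 24 = 96.

96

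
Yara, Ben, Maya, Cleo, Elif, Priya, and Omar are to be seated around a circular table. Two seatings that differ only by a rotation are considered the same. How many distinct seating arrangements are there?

720

Around a circle, 7 distinct people have 7!/7 = (6)! = 720 rotationally distinct seatings.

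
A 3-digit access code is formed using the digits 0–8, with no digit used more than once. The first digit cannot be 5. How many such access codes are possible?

The first digit has 9−1 = 8 choices (anything except 5).
The remaining 2 digits are filled from the other 8 symbols without repetition: 8 × 7 = 56.
Total: 8 × 56 = 448.

448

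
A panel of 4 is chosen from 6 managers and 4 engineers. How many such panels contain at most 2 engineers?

185

Split by how many engineers are chosen (0 through 2).
Sum: C(4,0)·C(6,4) + C(4,1)·C(6,3) + C(4,2)·C(6,2) = 15 + 80 + 90 = 185.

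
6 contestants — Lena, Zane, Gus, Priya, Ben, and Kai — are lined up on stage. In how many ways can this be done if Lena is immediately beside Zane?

Place the 4 others and the Lena-Zane pair as 5 objects in a line; the pair has 2 internal arrangements.
So the count is 2·(5)! = 240.

240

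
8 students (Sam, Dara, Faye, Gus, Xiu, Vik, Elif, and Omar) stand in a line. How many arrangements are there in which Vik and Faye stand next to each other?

Glue Vik and Faye into one block (2 internal orders), leaving 7 units to arrange in a row.
So the count is 2·(7)! = 10080.

10080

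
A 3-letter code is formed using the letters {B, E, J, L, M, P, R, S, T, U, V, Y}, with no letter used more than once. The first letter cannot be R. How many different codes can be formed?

The first letter has 12−1 = 11 choices (anything except R).
The remaining 2 letters are filled from the other 11 symbols without repetition: 11 × 10 = 110.
Total: 11 × 110 = 1210.

1210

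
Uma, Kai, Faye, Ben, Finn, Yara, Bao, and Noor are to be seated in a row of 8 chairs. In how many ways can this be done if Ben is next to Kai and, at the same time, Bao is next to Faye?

2880

Treat {Ben,Kai} as one block (2 orders) and {Bao,Faye} as another (2 orders).
That leaves 6 units to arrange: 2 × 2 × 6! = 4 × 720 = 2880.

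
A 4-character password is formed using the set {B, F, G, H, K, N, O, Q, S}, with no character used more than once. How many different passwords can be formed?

3024

Choose and order 4 of the 9 symbols: the first character has 9 options, the next 8, then 7, 6.
9 × 8 × 7 × 6 = 3024.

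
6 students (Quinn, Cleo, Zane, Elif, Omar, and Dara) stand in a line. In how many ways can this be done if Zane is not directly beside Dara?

480

Of the 6! = 720 arrangements, those with Zane and Dara adjacent number 2 × 5! = 240 (treat the pair as a block with 2 internal orders).
So 720 − 240 = 480 arrangements keep them apart.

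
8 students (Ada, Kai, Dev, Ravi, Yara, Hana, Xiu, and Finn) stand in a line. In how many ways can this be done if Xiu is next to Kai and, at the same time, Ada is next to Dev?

2880

Treat {Xiu,Kai} as one block (2 orders) and {Ada,Dev} as another (2 orders).
That leaves 6 units to arrange: 2 × 2 × 6! = 4 × 720 = 2880.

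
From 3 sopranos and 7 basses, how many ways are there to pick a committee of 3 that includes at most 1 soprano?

Split by how many sopranos are chosen (0 through 1).
Sum: C(3,0)·C(7,3) + C(3,1)·C(7,2) = 35 + 63 = 98.

98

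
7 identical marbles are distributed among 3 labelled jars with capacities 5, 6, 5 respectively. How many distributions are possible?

29

Ignoring the caps, the number of non-negative solutions to x_1+…+x_3 = 7 is C(9,2) = 36.
Subtract solutions that violate a single cap (substitute x_i' = x_i − (cap_i+1)): x_1 ≥ 6 gives C(3,2) = 3; x_2 ≥ 7 gives C(2,2) = 1; x_3 ≥ 6 gives C(3,2) = 3. Together 7.
No two caps can be exceeded simultaneously, so the pair terms are all 0.
By inclusion–exclusion the count is 36 − 7 + 0 = 29.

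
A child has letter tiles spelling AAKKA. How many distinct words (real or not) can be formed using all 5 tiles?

10

Letter multiplicities in AAKKA: A×3, K×2.
The number of distinct arrangements is 5!/(3!·2!) = 120/12 = 10.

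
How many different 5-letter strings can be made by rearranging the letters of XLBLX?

Letter multiplicities in XLBLX: B×1, L×2, X×2.
So there are 5! / (2!·2!) = 30 distinguishable arrangements.

30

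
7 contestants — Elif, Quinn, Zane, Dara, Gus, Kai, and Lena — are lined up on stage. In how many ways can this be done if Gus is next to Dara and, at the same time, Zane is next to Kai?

480

Treat {Gus,Dara} as one block (2 orders) and {Zane,Kai} as another (2 orders).
That leaves 5 units to arrange: 2 × 2 × 5! = 4 × 120 = 480.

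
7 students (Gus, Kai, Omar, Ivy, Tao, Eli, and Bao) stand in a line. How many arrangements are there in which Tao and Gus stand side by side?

1440

Treat {Tao, Gus} as a single unit. There are 6 units to order, and the pair itself can be ordered 2 ways.
So the count is 2·(6)! = 1440.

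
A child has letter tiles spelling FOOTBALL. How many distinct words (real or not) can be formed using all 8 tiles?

FOOTBALL has 8 letters with L appearing twice and O appearing twice.
So there are 8! / (2!·2!) = 10080 distinguishable arrangements.

10080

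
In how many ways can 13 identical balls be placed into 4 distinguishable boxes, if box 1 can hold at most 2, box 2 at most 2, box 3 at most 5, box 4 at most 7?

18

Ignoring the caps, the number of non-negative solutions to x_1+…+x_4 = 13 is C(16,3) = 560.
Subtract solutions that violate a single cap (substitute x_i' = x_i − (cap_i+1)): x_1 ≥ 3 gives C(13,3) = 286; x_2 ≥ 3 gives C(13,3) = 286; x_3 ≥ 6 gives C(10,3) = 120; x_4 ≥ 8 gives C(8,3) = 56. Together 748.
Add back pairs where two caps are both exceeded: 120 + 35 + 10 + 35 + 10 + 0 = 210.
Subtract triples: 4 + 0 + 0 + 0 = 4.
By inclusion–exclusion the count is 560 − 748 + 210 − 4 = 18.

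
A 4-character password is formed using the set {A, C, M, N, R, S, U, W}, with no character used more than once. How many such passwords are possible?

1680

With no repetition, fill the 4 characters in order: 8 choices, then 7, down to 5.
That product is 8 × 7 × 6 × 5 = 1680.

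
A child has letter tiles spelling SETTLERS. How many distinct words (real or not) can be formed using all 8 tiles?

5040

The 8 letters of SETTLERS have repeats: E appearing twice, S appearing twice, and T appearing twice.
The number of distinct arrangements is 8!/(2!·2!·2!) = 40320/8 = 5040.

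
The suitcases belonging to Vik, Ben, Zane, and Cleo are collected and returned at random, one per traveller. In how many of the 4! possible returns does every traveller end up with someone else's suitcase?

Let Aᵢ be the assignments in which traveller i gets their own suitcase. We want the size of the complement of A₁∪…∪A_4.
By inclusion–exclusion this is Σ_{j=0}^{4} (−1)^j C(4,j)·(4−j)!.
Computing: 24 − 24 + 12 − 4 + 1 = 9.

9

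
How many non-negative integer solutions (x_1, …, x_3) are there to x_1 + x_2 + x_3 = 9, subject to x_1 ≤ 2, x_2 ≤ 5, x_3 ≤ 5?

9

Ignoring the caps, the number of non-negative solutions to x_1+…+x_3 = 9 is C(11,2) = 55.
Subtract solutions that violate a single cap (substitute x_i' = x_i − (cap_i+1)): x_1 ≥ 3 gives C(8,2) = 28; x_2 ≥ 6 gives C(5,2) = 10; x_3 ≥ 6 gives C(5,2) = 10. Together 48.
Add back pairs where two caps are both exceeded: 1 + 1 + 0 = 2.
By inclusion–exclusion the count is 55 − 48 + 2 = 9.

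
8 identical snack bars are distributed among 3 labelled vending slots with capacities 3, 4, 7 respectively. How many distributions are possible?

19

Without the upper bounds there are C(10,2) = 45 ways to split 8 among 3 vending slots.
Subtract solutions that violate a single cap (substitute x_i' = x_i − (cap_i+1)): x_1 ≥ 4 gives C(6,2) = 15; x_2 ≥ 5 gives C(5,2) = 10; x_3 ≥ 8 gives C(2,2) = 1. Together 26.
No two caps can be exceeded simultaneously, so the pair terms are all 0.
By inclusion–exclusion the count is 45 − 26 + 0 = 19.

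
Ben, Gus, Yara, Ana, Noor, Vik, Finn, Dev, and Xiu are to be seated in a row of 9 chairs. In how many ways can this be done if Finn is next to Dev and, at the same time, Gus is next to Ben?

20160

Treat {Finn,Dev} as one block (2 orders) and {Gus,Ben} as another (2 orders).
That leaves 7 units to arrange: 2 × 2 × 7! = 4 × 5040 = 20160.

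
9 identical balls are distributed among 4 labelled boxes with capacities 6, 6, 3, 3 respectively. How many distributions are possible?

By stars and bars, unrestricted non-negative solutions to x_1+…+x_4 = 9 number C(9+3,3) = 220.
Subtract solutions that violate a single cap (substitute x_i' = x_i − (cap_i+1)): x_1 ≥ 7 gives C(5,3) = 10; x_2 ≥ 7 gives C(5,3) = 10; x_3 ≥ 4 gives C(8,3) = 56; x_4 ≥ 4 gives C(8,3) = 56. Together 132.
Add back pairs where two caps are both exceeded: 0 + 0 + 0 + 0 + 0 + 4 = 4.
By inclusion–exclusion the count is 220 − 132 + 4 = 92.

92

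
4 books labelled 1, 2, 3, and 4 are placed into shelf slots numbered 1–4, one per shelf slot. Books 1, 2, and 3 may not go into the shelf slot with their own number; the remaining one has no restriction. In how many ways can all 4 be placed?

Let Aᵢ (for i ∈ {1, 2, 3}) be the placements that put book i in its forbidden shelf slot. Any j of these fix j positions, leaving (4−j)! ways to fill the rest, and there are C(3,j) ways to pick which j.
By inclusion–exclusion, the number of valid placements is Σ_{j=0}^{3} (−1)^j C(3,j)·(4−j)!.
Computing: 24 − 18 + 6 − 1 = 11.

11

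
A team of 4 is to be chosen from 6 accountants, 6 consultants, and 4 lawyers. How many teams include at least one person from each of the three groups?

936

Unrestricted: C(16,4) = 1820 ways to pick any 4 of the 16.
Subtract selections that omit an entire group: no accountants → C(10,4) = 210; no consultants → C(10,4) = 210; no lawyers → C(12,4) = 495.
Add back selections omitting two groups (i.e. drawn from a single group): C(6,4) + C(6,4) + C(4,4) = 31.
By inclusion–exclusion: 1820 − 915 + 31 = 936.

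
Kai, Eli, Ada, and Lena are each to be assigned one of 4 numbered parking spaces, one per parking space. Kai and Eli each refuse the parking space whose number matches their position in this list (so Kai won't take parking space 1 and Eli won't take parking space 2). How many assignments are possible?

Let Aᵢ (for i ∈ {1, 2}) be the placements that put person i in their forbidden parking space. Any j of these fix j positions, leaving (4−j)! ways to fill the rest, and there are C(2,j) ways to pick which j.
By inclusion–exclusion, the number of valid placements is Σ_{j=0}^{2} (−1)^j C(2,j)·(4−j)!.
Computing: 24 − 12 + 2 = 14.

14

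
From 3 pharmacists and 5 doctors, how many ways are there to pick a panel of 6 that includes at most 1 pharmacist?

Split by how many pharmacists are chosen (0 through 1).
Sum: C(3,0)·C(5,6) + C(3,1)·C(5,5) = 0 + 3 = 3.

3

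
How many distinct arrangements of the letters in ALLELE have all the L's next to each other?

Treat the 3 copies of L as a single block. The multiset to arrange is then {LLL, A, E, E}, 4 items in all.
That gives (4)!/(2!) = 12 arrangements.

12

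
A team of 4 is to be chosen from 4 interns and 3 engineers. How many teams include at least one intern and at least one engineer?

34

With no constraint there are C(7,4) = 35 possible selections.
Selections missing a whole group: no interns → C(3,4) = 0; no engineers → C(4,4) = 1.
Both groups omitted at once is impossible, so 35 − 1 = 34.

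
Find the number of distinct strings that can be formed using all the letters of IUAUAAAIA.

756

Letter multiplicities in IUAUAAAIA: A×5, I×2, U×2.
So there are 9! / (5!·2!·2!) = 756 distinguishable arrangements.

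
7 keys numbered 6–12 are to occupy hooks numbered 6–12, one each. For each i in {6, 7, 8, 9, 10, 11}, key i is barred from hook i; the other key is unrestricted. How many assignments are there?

2119

Let Aᵢ (for 6 ≤ i ≤ 11) be the placements that put key i in its forbidden hook. Any j of these fix j positions, leaving (7−j)! ways to fill the rest, and there are C(6,j) ways to pick which j.
By inclusion–exclusion, the number of valid placements is Σ_{j=0}^{6} (−1)^j C(6,j)·(7−j)!.
Computing: 5040 − 4320 + 1800 − 480 + 90 − 12 + 1 = 2119.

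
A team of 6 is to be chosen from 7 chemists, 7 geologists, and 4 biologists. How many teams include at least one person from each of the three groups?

14651

Total 6-person selections from all 18: C(18,6) = 18564.
Selections missing a whole group: no chemists → C(11,6) = 462; no geologists → C(11,6) = 462; no biologists → C(14,6) = 3003.
Add back selections omitting two groups (i.e. drawn from a single group): C(7,6) + C(7,6) + C(4,6) = 14.
By inclusion–exclusion: 18564 − 3927 + 14 = 14651.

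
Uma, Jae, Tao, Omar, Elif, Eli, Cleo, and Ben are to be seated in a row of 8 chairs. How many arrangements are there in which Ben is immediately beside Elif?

Treat {Ben, Elif} as a single unit. There are 7 units to order, and the pair itself can be ordered 2 ways.
So the count is 2·(7)! = 10080.

10080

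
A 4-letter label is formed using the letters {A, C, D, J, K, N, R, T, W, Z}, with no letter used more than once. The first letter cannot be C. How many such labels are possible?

The first letter has 10−1 = 9 choices (anything except C).
The remaining 3 letters are filled from the other 9 symbols without repetition: 9 × 8 × 7 = 504.
Total: 9 × 504 = 4536.

4536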